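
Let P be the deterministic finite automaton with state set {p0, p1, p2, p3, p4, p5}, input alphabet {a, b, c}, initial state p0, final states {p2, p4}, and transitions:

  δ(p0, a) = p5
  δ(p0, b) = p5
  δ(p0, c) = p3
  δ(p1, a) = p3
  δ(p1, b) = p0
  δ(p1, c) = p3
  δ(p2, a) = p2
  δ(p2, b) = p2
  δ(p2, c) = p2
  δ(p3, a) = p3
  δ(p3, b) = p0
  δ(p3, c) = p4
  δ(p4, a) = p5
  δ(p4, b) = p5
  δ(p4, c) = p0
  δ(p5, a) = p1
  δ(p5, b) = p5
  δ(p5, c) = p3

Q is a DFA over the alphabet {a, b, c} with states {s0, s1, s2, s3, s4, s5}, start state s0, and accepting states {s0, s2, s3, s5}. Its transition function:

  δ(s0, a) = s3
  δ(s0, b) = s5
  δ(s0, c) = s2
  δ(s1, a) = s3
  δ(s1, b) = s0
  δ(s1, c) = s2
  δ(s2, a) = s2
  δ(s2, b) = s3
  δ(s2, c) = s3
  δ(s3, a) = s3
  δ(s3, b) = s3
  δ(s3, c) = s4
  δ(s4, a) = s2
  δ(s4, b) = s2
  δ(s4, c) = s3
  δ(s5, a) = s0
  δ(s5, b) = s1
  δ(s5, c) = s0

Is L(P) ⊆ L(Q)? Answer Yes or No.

No

The string aaac is in L(P) but not in L(Q).
So L(P) ⊄ L(Q).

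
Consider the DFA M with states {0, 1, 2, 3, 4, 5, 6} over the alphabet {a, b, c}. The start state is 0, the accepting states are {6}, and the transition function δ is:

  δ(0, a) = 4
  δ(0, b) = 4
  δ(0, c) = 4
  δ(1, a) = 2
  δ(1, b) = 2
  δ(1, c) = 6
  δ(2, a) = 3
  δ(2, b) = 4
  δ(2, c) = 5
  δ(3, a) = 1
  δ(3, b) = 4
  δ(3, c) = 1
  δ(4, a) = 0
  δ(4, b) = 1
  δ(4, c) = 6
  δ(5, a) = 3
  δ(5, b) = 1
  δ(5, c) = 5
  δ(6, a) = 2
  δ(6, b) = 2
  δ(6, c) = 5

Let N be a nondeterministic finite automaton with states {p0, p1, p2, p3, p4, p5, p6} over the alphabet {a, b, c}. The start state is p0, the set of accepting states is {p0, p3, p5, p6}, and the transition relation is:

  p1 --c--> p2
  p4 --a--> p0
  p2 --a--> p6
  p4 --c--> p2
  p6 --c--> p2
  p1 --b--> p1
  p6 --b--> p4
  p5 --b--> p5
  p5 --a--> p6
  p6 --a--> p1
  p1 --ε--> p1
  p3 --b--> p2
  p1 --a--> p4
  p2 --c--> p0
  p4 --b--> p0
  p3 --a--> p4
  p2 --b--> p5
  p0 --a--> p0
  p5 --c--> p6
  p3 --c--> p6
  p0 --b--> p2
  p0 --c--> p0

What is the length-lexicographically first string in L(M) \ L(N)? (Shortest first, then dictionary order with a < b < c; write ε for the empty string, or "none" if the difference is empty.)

The string baac is accepted by M but not by N.
No shorter string lies in the difference, and baac is the lexicographically first length-4 string in L(M) \ L(N).

baac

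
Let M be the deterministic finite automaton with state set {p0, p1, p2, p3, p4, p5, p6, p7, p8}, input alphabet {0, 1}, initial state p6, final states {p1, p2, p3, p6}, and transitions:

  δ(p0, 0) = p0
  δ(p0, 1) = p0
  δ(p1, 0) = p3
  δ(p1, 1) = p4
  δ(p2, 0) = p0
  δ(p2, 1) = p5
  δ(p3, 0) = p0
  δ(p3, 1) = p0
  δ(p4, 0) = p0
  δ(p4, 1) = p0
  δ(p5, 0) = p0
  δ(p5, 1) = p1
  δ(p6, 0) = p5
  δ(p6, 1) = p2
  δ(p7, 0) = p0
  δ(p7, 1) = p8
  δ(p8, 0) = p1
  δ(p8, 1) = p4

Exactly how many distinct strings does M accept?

The useful subgraph on states {p1, p2, p3, p5, p6} is acyclic, so L(M) is finite; the longest accepting path visits 5 useful states, giving maximum string length 4.
Counting accepting paths from p6 by length: 1 of length 0, 1 of length 1, 1 of length 2, 2 of length 3, 1 of length 4. Total 6.

6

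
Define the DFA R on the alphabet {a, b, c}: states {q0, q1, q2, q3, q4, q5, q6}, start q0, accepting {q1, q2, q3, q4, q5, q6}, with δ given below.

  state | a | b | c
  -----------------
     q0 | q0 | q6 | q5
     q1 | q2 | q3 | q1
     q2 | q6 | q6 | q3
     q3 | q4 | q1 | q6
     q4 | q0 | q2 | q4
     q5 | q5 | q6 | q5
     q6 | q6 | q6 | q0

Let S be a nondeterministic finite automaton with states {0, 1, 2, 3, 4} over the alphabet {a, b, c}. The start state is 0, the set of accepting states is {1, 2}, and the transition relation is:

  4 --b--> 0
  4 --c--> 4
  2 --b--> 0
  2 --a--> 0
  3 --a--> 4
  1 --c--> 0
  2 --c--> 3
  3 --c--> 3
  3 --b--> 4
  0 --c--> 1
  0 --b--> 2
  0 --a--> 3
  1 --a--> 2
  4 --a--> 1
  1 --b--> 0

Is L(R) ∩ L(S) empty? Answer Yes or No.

No

The string b is accepted by both R and S.
Hence L(R) ∩ L(S) ≠ ∅.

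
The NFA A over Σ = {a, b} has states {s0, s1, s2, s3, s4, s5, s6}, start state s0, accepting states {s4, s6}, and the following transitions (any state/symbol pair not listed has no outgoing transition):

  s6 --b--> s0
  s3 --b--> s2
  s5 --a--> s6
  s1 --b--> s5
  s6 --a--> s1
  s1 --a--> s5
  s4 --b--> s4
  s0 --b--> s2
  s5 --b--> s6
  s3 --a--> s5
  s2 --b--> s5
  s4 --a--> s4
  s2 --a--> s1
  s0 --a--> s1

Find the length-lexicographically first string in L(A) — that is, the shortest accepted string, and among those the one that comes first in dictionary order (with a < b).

aaa

A breadth-first search from s0 reaches an accepting state first via the path s0 → s1 → s5 → s6 on input aaa.
No string of length < 3 is accepted (BFS exhausts all shorter strings without reaching an accepting state), and aaa is the lexicographically least accepting string of length 3.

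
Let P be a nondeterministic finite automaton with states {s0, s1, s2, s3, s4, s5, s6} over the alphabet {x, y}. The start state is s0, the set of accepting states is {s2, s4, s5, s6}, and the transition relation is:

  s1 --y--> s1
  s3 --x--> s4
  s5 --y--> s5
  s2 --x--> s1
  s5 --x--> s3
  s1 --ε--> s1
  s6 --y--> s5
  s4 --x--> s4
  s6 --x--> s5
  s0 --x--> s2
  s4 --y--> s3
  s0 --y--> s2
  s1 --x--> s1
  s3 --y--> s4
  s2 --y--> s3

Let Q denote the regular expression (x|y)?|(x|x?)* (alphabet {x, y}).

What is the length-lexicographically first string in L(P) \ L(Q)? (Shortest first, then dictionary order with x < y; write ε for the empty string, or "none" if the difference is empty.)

The string xyx is accepted by P but not by Q.
No shorter string lies in the difference, and xyx is the lexicographically first length-3 string in L(P) \ L(Q).

xyx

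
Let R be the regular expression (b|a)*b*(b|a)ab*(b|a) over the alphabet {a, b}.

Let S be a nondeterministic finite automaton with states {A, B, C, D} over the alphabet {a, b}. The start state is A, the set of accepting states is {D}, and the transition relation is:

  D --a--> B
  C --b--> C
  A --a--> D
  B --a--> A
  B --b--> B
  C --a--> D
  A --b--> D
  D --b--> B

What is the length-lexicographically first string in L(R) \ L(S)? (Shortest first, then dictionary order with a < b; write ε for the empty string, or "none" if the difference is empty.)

The string aaa is accepted by R but not by S.
No shorter string lies in the difference, and aaa is the lexicographically first length-3 string in L(R) \ L(S).

aaa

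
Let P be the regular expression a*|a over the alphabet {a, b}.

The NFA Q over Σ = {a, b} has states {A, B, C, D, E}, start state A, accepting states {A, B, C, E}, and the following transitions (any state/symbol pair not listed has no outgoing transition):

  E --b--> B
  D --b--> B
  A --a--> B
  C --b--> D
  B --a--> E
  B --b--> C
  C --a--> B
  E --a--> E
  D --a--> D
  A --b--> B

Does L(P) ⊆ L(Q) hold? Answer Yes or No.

Yes

Converting the expression P to a DFA (subset construction, then merging equivalent states) gives the minimal DFA with states {p0, p1}, start state p0, accepting states {p0} and transitions p0: a→p0, b→p1; p1: a→p1, b→p1.
Exploring the product automaton P × Q from the start pair (p0, A), following both machines on each input symbol, reaches 7 state pairs: (p0, A), (p0, B), (p1, B), (p0, E), (p1, C), (p1, E), (p1, D).
P accepts in {p0} and Q accepts in {A, B, C, E}. The reachable pairs whose P-component is accepting are (p0, A), (p0, B), (p0, E); in each of them the Q-component is accepting too, so the product for L(P) \ L(Q) (P-component accepting, Q-component rejecting) has no reachable accepting pair and the difference is empty.
Hence every string in L(P) is also in L(Q).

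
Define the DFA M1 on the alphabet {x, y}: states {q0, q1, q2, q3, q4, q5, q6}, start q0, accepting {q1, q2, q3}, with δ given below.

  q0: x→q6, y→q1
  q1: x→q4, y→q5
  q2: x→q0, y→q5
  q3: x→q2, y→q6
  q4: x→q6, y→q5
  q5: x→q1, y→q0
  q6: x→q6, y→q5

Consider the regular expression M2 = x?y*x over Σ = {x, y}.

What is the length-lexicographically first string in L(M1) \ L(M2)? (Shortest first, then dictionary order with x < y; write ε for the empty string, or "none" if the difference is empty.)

y

The string y is accepted by M1 but not by M2.
No shorter string lies in the difference, and y is the lexicographically first length-1 string in L(M1) \ L(M2).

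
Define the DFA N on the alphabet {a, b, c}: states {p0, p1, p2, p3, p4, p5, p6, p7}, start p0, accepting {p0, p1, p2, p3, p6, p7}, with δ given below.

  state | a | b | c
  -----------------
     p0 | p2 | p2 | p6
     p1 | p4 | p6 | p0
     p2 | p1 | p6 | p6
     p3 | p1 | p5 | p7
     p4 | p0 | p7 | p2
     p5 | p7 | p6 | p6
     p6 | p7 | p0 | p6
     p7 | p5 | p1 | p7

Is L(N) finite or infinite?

State p0 is reachable from the start and can reach an accepting state, and it lies on the cycle p0 → p2 → p1 → p0.
Traversing that cycle any number of times yields accepted strings of unbounded length, so the language is infinite.

infinite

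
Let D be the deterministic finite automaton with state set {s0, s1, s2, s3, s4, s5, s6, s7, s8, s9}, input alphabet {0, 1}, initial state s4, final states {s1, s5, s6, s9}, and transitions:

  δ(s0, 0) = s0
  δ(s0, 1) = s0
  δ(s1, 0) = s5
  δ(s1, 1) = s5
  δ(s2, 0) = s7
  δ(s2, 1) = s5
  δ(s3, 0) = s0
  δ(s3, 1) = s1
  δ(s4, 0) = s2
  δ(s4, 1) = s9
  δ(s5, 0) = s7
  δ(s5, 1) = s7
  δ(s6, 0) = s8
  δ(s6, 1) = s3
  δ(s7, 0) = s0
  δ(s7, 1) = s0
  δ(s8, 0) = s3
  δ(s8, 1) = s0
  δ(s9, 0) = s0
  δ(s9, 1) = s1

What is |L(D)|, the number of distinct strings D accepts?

5

The useful subgraph on states {s1, s2, s4, s5, s9} is acyclic, so L(D) is finite; the longest accepting path visits 4 useful states, giving maximum string length 3.
Counting accepting paths from s4 by length: 1 of length 1, 2 of length 2, 2 of length 3. Total 5.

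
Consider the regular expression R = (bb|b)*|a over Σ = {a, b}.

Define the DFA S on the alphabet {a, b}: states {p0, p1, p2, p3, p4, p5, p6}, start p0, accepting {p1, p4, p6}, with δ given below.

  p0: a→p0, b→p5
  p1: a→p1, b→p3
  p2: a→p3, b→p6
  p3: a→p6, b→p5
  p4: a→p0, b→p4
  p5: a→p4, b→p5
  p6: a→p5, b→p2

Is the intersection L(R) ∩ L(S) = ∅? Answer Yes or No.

Converting the expression R to a DFA (subset construction, then merging equivalent states) gives the minimal DFA with states {r0, r1, r2, r3}, start state r0, accepting states {r0, r1, r2} and transitions r0: a→r1, b→r2; r1: a→r3, b→r3; r2: a→r3, b→r2; r3: a→r3, b→r3.
Exploring the product automaton R × S from the start pair (r0, p0), following both machines on each input symbol, reaches 6 state pairs: (r0, p0), (r1, p0), (r2, p5), (r3, p0), (r3, p5), (r3, p4).
R accepts in {r0, r1, r2} and S accepts in {p1, p4, p6}; no reachable pair has both components accepting, so no string drives both machines to acceptance simultaneously and L(R) ∩ L(S) = ∅.
So no string is accepted by both, and the intersection is empty.

Yes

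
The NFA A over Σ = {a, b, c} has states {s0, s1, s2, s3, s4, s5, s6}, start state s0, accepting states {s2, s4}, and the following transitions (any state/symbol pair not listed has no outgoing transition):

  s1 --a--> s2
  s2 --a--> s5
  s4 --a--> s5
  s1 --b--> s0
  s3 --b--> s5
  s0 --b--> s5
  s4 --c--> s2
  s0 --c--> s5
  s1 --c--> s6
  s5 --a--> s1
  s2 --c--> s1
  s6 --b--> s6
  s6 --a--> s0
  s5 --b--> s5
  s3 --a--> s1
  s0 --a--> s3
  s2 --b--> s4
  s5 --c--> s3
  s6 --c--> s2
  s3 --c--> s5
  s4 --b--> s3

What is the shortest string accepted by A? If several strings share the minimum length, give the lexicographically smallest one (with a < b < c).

A breadth-first search from s0 reaches an accepting state first via the path s0 → s3 → s1 → s2 on input aaa.
No string of length < 3 is accepted (BFS exhausts all shorter strings without reaching an accepting state), and aaa is the lexicographically least accepting string of length 3.

aaa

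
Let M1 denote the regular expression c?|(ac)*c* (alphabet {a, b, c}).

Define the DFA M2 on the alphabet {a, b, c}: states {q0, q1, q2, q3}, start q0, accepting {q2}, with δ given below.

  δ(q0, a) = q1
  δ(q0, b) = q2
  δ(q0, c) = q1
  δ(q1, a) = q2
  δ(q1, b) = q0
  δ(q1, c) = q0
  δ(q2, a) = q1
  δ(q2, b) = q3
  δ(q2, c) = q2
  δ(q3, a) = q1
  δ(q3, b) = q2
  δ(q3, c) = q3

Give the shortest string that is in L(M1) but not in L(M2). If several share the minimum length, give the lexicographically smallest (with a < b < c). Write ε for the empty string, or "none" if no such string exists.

The empty string ε is accepted by M1 but not by M2.
Since ε is the unique shortest string, it is the required witness.

ε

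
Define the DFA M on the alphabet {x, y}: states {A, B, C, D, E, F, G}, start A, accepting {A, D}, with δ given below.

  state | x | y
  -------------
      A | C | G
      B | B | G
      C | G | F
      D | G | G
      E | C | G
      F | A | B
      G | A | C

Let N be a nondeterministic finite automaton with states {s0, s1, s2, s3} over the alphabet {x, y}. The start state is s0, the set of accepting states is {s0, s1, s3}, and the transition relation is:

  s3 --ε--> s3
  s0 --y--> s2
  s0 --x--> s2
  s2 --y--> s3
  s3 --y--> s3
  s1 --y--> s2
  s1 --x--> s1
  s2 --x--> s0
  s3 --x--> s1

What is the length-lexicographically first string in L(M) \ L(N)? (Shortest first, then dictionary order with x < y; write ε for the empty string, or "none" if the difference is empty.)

xxx

The string xxx is accepted by M but not by N.
No shorter string lies in the difference, and xxx is the lexicographically first length-3 string in L(M) \ L(N).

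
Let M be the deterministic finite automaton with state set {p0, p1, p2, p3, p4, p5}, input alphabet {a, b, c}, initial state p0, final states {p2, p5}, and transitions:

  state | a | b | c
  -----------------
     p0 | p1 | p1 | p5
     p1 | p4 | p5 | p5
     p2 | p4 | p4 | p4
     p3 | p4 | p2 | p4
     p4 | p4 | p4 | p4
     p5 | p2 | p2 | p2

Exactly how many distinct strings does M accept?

The useful subgraph on states {p0, p1, p2, p5} is acyclic, so L(M) is finite; the longest accepting path visits 4 useful states, giving maximum string length 3.
Counting accepting paths from p0 by length: 1 of length 1, 7 of length 2, 12 of length 3. Total 20.

20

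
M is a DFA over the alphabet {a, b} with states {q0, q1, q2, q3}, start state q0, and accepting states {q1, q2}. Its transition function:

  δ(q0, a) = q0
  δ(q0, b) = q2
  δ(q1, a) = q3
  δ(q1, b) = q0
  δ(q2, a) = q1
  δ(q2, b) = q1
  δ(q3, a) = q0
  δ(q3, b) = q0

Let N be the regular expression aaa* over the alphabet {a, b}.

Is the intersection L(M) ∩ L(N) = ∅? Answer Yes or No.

Converting the expression N to a DFA (subset construction, then merging equivalent states) gives the minimal DFA with states {n0, n1, n2, n3}, start state n0, accepting states {n3} and transitions n0: a→n1, b→n2; n1: a→n3, b→n2; n2: a→n2, b→n2; n3: a→n3, b→n2.
Exploring the product automaton M × N from the start pair (q0, n0), following both machines on each input symbol, reaches 7 state pairs: (q0, n0), (q0, n1), (q2, n2), (q0, n3), (q1, n2), (q3, n2), (q0, n2).
M accepts in {q1, q2} and N accepts in {n3}; no reachable pair has both components accepting, so no string drives both machines to acceptance simultaneously and L(M) ∩ L(N) = ∅.
So no string is accepted by both, and the intersection is empty.

Yes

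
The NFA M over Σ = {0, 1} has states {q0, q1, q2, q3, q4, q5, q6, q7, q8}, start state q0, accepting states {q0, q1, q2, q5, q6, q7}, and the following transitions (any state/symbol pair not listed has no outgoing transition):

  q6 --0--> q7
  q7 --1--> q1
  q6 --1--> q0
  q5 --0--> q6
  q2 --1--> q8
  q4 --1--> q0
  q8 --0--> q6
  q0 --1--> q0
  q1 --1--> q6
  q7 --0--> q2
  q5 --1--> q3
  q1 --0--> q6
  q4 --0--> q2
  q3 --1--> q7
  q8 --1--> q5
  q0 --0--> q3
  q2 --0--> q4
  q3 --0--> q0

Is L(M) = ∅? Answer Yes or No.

The empty string ε is accepted: the run q0 ends in the accepting state q0.
Since at least one string is accepted, L(M) is not empty.

No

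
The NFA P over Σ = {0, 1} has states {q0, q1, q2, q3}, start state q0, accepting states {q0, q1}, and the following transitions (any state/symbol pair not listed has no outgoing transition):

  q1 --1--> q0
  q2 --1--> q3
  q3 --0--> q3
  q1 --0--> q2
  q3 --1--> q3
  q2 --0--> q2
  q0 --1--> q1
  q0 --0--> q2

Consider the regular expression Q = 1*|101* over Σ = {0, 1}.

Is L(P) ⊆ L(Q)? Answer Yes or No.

Converting the expression Q to a DFA (subset construction, then merging equivalent states) gives the minimal DFA with states {r0, r1, r2, r3}, start state r0, accepting states {r0, r2, r3} and transitions r0: 0→r1, 1→r2; r1: 0→r1, 1→r1; r2: 0→r3, 1→r3; r3: 0→r1, 1→r3.
Exploring the product automaton P × Q from the start pair (q0, r0), following both machines on each input symbol, reaches 8 state pairs: (q0, r0), (q2, r1), (q1, r2), (q3, r1), (q2, r3), (q0, r3), (q3, r3), (q1, r3).
P accepts in {q0, q1} and Q accepts in {r0, r2, r3}. The reachable pairs whose P-component is accepting are (q0, r0), (q1, r2), (q0, r3), (q1, r3); in each of them the Q-component is accepting too, so the product for L(P) \ L(Q) (P-component accepting, Q-component rejecting) has no reachable accepting pair and the difference is empty.
Hence every string in L(P) is also in L(Q).

Yes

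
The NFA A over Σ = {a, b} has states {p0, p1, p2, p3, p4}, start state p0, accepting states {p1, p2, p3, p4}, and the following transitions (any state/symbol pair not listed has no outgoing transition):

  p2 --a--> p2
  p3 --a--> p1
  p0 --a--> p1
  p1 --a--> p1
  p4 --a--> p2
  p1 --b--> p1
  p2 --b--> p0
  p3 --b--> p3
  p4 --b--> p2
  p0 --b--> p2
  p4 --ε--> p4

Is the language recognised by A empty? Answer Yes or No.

The string a is accepted: the run p0 → p1 ends in the accepting state p1.
Since at least one string is accepted, L(A) is not empty.

No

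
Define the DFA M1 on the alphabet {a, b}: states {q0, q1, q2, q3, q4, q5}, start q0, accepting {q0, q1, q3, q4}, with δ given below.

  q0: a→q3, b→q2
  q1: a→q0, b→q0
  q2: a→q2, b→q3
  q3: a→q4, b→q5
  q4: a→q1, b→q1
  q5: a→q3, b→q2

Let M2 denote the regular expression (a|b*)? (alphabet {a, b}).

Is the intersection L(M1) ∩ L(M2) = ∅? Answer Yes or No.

The empty string ε is accepted by both M1 and M2.
Hence L(M1) ∩ L(M2) ≠ ∅.

No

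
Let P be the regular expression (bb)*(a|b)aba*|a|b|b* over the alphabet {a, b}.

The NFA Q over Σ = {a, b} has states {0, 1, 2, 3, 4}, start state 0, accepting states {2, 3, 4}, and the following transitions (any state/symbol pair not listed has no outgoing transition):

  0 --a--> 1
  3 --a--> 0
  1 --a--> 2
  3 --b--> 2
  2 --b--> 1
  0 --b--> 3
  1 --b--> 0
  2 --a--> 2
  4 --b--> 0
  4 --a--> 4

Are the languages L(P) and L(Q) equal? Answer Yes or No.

The empty string ε is accepted by P but rejected by Q.
So L(P) ≠ L(Q).

No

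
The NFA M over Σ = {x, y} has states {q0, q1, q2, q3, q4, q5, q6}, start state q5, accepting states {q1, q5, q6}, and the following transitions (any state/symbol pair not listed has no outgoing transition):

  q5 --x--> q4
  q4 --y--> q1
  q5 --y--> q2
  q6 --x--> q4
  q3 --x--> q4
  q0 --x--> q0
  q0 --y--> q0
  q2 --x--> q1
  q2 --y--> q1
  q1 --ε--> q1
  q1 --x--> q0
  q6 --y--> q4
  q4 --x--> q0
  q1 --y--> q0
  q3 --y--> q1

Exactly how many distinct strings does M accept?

4

The useful subgraph on states {q1, q2, q4, q5} is acyclic, so L(M) is finite; the longest accepting path visits 3 useful states, giving maximum string length 2.
Counting accepting paths from q5 by length: 1 of length 0, 3 of length 2. Total 4.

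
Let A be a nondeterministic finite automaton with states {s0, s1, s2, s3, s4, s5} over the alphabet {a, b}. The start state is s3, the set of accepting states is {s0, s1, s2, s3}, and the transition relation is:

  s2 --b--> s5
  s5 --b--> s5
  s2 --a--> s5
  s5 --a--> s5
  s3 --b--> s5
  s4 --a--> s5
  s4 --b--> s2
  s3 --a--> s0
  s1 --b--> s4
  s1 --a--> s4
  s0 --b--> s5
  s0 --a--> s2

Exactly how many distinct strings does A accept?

3

The useful subgraph on states {s0, s2, s3} is acyclic, so L(A) is finite; the longest accepting path visits 3 useful states, giving maximum string length 2.
Counting accepting paths from s3 by length: 1 of length 0, 1 of length 1, 1 of length 2. Total 3.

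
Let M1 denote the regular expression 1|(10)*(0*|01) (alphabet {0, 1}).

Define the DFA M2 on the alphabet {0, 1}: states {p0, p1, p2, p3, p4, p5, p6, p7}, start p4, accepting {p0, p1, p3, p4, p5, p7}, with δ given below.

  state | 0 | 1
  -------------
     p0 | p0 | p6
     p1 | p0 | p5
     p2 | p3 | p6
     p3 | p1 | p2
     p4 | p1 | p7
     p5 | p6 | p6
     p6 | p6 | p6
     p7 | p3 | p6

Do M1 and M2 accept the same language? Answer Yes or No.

Yes

Converting the expression M1 to a DFA (subset construction, then merging equivalent states) gives the minimal DFA with states {r0, r1, r2, r3, r4, r5, r6, r7}, start state r0, accepting states {r0, r1, r2, r3, r4, r5} and transitions r0: 0→r1, 1→r2; r1: 0→r3, 1→r4; r2: 0→r5, 1→r6; r3: 0→r3, 1→r6; r4: 0→r6, 1→r6; r5: 0→r1, 1→r7; r6: 0→r6, 1→r6; r7: 0→r5, 1→r6.
Exploring the product automaton M1 × M2 from the start pair (r0, p4), following both machines on each input symbol, reaches 8 state pairs: (r0, p4), (r1, p1), (r2, p7), (r3, p0), (r4, p5), (r5, p3), (r6, p6), (r7, p2).
M1 accepts in {r0, r1, r2, r3, r4, r5} and M2 accepts in {p0, p1, p3, p4, p5, p7}. In every reachable pair the two components are either both accepting — (r0, p4), (r1, p1), (r2, p7), (r3, p0), (r4, p5), (r5, p3) — or both non-accepting, so no string is accepted by exactly one of the machines: L(M1) \ L(M2) and L(M2) \ L(M1) are both empty.
Hence every string is accepted by M1 iff it is accepted by M2, and the two languages coincide.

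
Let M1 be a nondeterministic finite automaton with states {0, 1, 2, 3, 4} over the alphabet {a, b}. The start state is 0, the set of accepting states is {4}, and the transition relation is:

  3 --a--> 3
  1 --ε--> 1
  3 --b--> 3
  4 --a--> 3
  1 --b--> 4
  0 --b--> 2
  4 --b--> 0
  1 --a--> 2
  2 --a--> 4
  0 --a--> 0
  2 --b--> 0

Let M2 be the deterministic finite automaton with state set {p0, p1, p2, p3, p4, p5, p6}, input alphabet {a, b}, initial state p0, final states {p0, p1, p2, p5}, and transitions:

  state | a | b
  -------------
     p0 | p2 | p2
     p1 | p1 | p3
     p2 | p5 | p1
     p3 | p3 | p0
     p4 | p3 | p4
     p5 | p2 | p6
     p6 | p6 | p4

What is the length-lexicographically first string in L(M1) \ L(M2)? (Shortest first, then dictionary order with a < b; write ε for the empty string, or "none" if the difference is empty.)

The string aaba is accepted by M1 but not by M2.
No shorter string lies in the difference, and aaba is the lexicographically first length-4 string in L(M1) \ L(M2).

aaba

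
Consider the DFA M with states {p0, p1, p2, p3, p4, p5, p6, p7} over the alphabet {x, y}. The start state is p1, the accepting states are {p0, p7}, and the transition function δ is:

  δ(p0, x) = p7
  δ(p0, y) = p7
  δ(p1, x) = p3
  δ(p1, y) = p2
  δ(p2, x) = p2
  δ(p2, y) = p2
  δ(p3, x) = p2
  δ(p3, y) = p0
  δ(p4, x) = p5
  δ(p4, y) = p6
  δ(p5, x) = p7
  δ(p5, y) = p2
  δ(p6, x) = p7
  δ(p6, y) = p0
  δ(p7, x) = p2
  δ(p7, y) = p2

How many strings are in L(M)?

3

The useful subgraph on states {p0, p1, p3, p7} is acyclic, so L(M) is finite; the longest accepting path visits 4 useful states, giving maximum string length 3.
Counting accepting paths from p1 by length: 1 of length 2, 2 of length 3. Total 3.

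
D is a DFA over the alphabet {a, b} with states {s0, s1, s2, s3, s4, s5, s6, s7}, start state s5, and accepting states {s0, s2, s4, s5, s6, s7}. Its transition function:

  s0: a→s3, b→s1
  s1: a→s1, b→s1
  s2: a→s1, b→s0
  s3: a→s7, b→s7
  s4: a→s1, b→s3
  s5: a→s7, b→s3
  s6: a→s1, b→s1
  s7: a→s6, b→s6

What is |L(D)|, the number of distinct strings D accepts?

10

The useful subgraph on states {s3, s5, s6, s7} is acyclic, so L(D) is finite; the longest accepting path visits 4 useful states, giving maximum string length 3.
Counting accepting paths from s5 by length: 1 of length 0, 1 of length 1, 4 of length 2, 4 of length 3. Total 10.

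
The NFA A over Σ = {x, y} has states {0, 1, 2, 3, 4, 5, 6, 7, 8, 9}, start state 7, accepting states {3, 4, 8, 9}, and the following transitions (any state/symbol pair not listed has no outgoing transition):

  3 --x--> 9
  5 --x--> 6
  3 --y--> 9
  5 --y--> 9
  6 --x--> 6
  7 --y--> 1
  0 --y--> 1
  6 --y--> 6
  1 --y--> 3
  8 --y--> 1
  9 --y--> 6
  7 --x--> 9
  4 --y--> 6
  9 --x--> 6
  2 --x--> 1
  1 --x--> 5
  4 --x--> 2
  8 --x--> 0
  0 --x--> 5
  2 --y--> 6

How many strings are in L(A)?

The useful subgraph on states {1, 3, 5, 7, 9} is acyclic, so L(A) is finite; the longest accepting path visits 4 useful states, giving maximum string length 3.
Counting accepting paths from 7 by length: 1 of length 1, 1 of length 2, 3 of length 3. Total 5.

5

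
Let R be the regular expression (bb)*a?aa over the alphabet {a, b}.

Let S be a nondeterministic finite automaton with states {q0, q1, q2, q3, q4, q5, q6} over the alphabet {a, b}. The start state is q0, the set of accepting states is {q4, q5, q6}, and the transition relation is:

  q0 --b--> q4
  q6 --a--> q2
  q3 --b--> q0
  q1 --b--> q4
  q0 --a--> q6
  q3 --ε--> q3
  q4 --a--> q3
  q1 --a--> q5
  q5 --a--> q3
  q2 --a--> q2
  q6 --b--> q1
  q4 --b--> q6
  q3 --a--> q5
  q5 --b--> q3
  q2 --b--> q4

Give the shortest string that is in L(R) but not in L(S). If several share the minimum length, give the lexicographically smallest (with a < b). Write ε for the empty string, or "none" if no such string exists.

aa

The string aa is accepted by R but not by S.
No shorter string lies in the difference, and aa is the lexicographically first length-2 string in L(R) \ L(S).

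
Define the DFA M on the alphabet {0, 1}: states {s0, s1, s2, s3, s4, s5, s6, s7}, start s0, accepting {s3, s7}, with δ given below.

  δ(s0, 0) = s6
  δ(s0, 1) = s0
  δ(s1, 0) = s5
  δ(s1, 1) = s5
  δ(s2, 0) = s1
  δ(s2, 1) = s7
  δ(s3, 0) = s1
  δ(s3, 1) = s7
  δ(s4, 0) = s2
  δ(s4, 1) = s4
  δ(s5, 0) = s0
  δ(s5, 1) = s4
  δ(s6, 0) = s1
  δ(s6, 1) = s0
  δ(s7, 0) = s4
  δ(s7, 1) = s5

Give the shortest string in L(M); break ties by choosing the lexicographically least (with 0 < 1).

A breadth-first search from s0 reaches an accepting state first via the path s0 → s6 → s1 → s5 → s4 → s2 → s7 on input 000101.
No string of length < 6 is accepted (BFS exhausts all shorter strings without reaching an accepting state), and 000101 is the lexicographically least accepting string of length 6.

000101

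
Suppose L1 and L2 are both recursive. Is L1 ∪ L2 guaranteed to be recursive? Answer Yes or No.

Yes

Run a decider for L₁ and then a decider for L₂ on the input and accept if either accepts; both sub-runs halt, so this is again a decider.
So the recursive languages are closed under union.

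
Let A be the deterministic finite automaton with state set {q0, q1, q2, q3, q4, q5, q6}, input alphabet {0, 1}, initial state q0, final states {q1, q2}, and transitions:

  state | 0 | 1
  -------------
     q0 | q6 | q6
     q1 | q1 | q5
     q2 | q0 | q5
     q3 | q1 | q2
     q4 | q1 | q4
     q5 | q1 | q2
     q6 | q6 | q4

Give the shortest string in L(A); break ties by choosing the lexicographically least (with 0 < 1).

A breadth-first search from q0 reaches an accepting state first via the path q0 → q6 → q4 → q1 on input 010.
No string of length < 3 is accepted (BFS exhausts all shorter strings without reaching an accepting state), and 010 is the lexicographically least accepting string of length 3.

010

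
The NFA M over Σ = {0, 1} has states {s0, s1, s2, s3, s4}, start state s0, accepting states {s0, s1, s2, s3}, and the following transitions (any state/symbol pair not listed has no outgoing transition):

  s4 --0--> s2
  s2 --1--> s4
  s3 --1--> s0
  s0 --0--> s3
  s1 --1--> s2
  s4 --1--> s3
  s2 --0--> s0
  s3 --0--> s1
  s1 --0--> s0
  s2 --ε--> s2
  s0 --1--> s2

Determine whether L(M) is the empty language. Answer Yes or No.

The empty string ε is accepted: the run s0 ends in the accepting state s0.
Since at least one string is accepted, L(M) is not empty.

No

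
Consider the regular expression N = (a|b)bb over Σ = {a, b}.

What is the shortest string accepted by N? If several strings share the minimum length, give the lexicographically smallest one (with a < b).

By inspection of the expression, no string of length less than 3 matches, and abb is the lexicographically first match of length 3.

abb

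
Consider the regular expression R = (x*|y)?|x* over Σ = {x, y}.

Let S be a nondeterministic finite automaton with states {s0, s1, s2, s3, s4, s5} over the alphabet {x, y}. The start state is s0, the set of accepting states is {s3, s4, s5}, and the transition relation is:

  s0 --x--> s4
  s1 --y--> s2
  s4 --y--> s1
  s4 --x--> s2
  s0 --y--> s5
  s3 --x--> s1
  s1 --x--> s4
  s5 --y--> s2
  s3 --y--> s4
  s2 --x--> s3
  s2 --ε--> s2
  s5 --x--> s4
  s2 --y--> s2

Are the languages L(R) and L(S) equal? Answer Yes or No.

The empty string ε is accepted by R but rejected by S.
So L(R) ≠ L(S).

No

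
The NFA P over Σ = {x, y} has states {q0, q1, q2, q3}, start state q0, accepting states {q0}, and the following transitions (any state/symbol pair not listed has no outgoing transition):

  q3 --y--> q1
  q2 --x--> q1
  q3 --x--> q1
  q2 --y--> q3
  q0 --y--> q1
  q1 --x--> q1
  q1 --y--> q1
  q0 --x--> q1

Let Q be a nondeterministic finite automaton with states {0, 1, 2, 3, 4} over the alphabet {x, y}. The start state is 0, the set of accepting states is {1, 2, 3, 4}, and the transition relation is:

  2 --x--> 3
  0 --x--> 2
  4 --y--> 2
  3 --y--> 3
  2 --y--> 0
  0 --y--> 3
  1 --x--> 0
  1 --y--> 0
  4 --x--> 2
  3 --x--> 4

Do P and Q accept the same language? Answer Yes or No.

The empty string ε is accepted by P but rejected by Q.
So L(P) ≠ L(Q).

No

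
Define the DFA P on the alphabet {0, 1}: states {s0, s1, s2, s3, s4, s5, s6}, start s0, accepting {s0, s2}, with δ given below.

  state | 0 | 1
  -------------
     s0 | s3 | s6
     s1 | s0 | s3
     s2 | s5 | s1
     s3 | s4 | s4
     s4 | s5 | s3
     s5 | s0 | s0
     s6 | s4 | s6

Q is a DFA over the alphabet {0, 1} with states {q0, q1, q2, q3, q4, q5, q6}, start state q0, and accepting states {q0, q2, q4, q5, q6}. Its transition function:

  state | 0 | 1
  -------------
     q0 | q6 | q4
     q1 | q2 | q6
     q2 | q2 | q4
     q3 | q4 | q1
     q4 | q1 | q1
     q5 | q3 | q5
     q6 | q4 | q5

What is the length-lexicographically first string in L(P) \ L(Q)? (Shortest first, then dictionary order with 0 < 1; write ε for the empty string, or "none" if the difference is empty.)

0101

The string 0101 is accepted by P but not by Q.
No shorter string lies in the difference, and 0101 is the lexicographically first length-4 string in L(P) \ L(Q).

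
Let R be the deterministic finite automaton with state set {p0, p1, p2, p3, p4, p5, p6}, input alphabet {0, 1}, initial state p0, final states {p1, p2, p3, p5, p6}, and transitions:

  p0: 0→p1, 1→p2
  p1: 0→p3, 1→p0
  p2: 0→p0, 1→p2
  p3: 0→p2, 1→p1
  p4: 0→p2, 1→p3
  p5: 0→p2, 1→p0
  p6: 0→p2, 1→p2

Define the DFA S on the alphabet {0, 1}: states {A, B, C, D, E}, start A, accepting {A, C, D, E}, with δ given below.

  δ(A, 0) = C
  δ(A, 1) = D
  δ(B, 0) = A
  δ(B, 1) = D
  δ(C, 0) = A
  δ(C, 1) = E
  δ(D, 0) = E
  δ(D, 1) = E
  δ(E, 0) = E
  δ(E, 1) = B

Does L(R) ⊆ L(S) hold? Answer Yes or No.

The string 011 is in L(R) but not in L(S).
So L(R) ⊄ L(S).

No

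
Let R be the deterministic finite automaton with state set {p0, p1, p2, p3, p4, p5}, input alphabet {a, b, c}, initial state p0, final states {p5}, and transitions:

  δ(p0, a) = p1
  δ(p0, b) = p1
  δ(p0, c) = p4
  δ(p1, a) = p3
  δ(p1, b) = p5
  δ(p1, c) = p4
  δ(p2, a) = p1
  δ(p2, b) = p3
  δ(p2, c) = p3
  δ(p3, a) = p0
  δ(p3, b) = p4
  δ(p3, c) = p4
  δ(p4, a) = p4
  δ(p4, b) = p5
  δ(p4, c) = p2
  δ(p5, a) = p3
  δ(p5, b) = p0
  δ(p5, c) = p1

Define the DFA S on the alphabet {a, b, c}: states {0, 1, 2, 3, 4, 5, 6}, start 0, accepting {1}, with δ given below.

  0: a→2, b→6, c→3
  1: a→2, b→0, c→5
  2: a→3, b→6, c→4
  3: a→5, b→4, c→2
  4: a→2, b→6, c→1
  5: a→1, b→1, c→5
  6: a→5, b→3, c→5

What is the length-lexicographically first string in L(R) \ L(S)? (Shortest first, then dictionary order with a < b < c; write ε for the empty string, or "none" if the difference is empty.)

ab

The string ab is accepted by R but not by S.
No shorter string lies in the difference, and ab is the lexicographically first length-2 string in L(R) \ L(S).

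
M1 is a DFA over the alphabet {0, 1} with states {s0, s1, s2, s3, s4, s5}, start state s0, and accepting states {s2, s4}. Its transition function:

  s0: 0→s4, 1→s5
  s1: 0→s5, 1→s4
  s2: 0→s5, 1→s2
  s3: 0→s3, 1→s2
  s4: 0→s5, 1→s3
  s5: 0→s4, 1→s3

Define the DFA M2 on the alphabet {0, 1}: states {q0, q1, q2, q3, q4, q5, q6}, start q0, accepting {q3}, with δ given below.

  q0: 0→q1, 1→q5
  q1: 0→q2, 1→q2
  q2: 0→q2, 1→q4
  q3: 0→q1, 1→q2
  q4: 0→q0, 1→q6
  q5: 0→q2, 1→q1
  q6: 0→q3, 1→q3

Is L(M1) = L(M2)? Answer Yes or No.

The string 0 is accepted by M1 but rejected by M2.
So L(M1) ≠ L(M2).

No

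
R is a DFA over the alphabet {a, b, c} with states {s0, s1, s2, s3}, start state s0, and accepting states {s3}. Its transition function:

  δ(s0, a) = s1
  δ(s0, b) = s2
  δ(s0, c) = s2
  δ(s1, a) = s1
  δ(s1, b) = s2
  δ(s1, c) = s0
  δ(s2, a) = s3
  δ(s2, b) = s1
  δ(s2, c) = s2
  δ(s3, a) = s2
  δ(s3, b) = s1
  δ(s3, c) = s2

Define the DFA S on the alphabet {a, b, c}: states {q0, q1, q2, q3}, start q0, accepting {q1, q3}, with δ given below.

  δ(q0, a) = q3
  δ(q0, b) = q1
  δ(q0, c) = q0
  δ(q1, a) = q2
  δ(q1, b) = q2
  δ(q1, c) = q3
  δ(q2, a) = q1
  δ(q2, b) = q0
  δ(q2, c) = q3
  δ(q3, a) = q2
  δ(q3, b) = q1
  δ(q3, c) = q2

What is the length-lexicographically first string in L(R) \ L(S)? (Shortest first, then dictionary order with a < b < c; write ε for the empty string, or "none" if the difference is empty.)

ba

The string ba is accepted by R but not by S.
No shorter string lies in the difference, and ba is the lexicographically first length-2 string in L(R) \ L(S).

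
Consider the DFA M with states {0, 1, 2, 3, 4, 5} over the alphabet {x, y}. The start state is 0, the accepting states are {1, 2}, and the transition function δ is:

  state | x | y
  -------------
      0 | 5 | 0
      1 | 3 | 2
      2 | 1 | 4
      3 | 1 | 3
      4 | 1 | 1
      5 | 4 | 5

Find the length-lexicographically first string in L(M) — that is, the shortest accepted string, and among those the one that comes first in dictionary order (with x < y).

A breadth-first search from 0 reaches an accepting state first via the path 0 → 5 → 4 → 1 on input xxx.
No string of length < 3 is accepted (BFS exhausts all shorter strings without reaching an accepting state), and xxx is the lexicographically least accepting string of length 3.

xxx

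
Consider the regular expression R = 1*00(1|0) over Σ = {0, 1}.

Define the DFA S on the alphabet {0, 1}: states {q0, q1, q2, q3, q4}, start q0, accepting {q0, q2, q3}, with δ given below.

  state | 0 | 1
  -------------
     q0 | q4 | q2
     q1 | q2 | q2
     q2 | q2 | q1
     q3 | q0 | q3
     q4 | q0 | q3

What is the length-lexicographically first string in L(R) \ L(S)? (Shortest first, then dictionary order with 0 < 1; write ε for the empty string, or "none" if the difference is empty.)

The string 000 is accepted by R but not by S.
No shorter string lies in the difference, and 000 is the lexicographically first length-3 string in L(R) \ L(S).

000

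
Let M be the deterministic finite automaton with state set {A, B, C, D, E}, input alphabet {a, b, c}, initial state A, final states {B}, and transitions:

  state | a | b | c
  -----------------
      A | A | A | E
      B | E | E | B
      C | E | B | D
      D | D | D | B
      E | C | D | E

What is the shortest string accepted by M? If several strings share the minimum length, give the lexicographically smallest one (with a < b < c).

cab

A breadth-first search from A reaches an accepting state first via the path A → E → C → B on input cab.
No string of length < 3 is accepted (BFS exhausts all shorter strings without reaching an accepting state), and cab is the lexicographically least accepting string of length 3.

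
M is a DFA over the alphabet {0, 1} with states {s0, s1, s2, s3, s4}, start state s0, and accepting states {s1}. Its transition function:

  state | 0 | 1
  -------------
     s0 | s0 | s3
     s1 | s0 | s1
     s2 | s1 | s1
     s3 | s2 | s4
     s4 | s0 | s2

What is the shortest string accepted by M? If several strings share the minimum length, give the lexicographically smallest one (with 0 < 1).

A breadth-first search from s0 reaches an accepting state first via the path s0 → s3 → s2 → s1 on input 100.
No string of length < 3 is accepted (BFS exhausts all shorter strings without reaching an accepting state), and 100 is the lexicographically least accepting string of length 3.

100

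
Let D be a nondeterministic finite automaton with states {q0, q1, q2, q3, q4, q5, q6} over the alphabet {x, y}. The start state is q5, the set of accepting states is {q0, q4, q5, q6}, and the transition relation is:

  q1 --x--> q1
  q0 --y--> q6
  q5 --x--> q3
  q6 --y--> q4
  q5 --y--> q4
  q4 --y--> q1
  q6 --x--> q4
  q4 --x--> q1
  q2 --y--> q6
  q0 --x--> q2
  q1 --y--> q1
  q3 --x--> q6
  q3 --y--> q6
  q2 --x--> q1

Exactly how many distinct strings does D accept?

8

The useful subgraph on states {q3, q4, q5, q6} is acyclic, so L(D) is finite; the longest accepting path visits 4 useful states, giving maximum string length 3.
Counting accepting paths from q5 by length: 1 of length 0, 1 of length 1, 2 of length 2, 4 of length 3. Total 8.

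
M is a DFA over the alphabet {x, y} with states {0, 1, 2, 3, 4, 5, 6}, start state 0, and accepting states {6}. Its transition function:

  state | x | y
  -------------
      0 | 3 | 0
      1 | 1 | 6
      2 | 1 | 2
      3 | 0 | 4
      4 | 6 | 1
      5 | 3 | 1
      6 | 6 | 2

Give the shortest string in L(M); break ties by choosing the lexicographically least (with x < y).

xyx

A breadth-first search from 0 reaches an accepting state first via the path 0 → 3 → 4 → 6 on input xyx.
No string of length < 3 is accepted (BFS exhausts all shorter strings without reaching an accepting state), and xyx is the lexicographically least accepting string of length 3.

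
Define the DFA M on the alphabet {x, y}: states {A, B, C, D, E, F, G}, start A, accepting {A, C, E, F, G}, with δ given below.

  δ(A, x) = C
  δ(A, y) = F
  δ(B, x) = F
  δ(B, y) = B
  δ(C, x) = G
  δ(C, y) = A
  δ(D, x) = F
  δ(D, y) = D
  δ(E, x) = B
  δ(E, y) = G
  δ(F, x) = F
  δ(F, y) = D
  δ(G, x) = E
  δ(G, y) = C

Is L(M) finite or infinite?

infinite

State A is reachable from the start and can reach an accepting state, and it lies on the cycle A → C → A.
Traversing that cycle any number of times yields accepted strings of unbounded length, so the language is infinite.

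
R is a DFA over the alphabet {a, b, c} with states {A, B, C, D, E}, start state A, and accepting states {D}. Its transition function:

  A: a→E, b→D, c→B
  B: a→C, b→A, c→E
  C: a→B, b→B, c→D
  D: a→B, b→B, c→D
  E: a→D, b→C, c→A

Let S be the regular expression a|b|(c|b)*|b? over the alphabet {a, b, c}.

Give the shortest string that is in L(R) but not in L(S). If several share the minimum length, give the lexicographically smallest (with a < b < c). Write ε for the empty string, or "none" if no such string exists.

aa

The string aa is accepted by R but not by S.
No shorter string lies in the difference, and aa is the lexicographically first length-2 string in L(R) \ L(S).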